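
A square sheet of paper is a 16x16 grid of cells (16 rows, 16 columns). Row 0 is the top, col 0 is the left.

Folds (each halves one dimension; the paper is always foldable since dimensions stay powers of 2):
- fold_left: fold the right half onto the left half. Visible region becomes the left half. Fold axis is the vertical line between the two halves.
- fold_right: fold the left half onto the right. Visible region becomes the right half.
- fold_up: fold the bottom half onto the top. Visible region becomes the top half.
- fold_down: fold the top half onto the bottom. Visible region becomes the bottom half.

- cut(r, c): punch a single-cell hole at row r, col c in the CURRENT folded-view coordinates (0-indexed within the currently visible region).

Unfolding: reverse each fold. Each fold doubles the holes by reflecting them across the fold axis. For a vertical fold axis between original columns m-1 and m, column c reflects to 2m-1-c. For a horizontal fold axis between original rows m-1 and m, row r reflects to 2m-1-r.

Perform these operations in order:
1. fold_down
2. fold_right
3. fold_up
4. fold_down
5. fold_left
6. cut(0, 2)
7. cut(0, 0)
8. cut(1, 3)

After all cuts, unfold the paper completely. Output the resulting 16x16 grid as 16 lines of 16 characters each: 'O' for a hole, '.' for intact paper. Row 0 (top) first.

Answer: ...OO......OO...
O.O..O.OO.O..O.O
O.O..O.OO.O..O.O
...OO......OO...
...OO......OO...
O.O..O.OO.O..O.O
O.O..O.OO.O..O.O
...OO......OO...
...OO......OO...
O.O..O.OO.O..O.O
O.O..O.OO.O..O.O
...OO......OO...
...OO......OO...
O.O..O.OO.O..O.O
O.O..O.OO.O..O.O
...OO......OO...

Derivation:
Op 1 fold_down: fold axis h@8; visible region now rows[8,16) x cols[0,16) = 8x16
Op 2 fold_right: fold axis v@8; visible region now rows[8,16) x cols[8,16) = 8x8
Op 3 fold_up: fold axis h@12; visible region now rows[8,12) x cols[8,16) = 4x8
Op 4 fold_down: fold axis h@10; visible region now rows[10,12) x cols[8,16) = 2x8
Op 5 fold_left: fold axis v@12; visible region now rows[10,12) x cols[8,12) = 2x4
Op 6 cut(0, 2): punch at orig (10,10); cuts so far [(10, 10)]; region rows[10,12) x cols[8,12) = 2x4
Op 7 cut(0, 0): punch at orig (10,8); cuts so far [(10, 8), (10, 10)]; region rows[10,12) x cols[8,12) = 2x4
Op 8 cut(1, 3): punch at orig (11,11); cuts so far [(10, 8), (10, 10), (11, 11)]; region rows[10,12) x cols[8,12) = 2x4
Unfold 1 (reflect across v@12): 6 holes -> [(10, 8), (10, 10), (10, 13), (10, 15), (11, 11), (11, 12)]
Unfold 2 (reflect across h@10): 12 holes -> [(8, 11), (8, 12), (9, 8), (9, 10), (9, 13), (9, 15), (10, 8), (10, 10), (10, 13), (10, 15), (11, 11), (11, 12)]
Unfold 3 (reflect across h@12): 24 holes -> [(8, 11), (8, 12), (9, 8), (9, 10), (9, 13), (9, 15), (10, 8), (10, 10), (10, 13), (10, 15), (11, 11), (11, 12), (12, 11), (12, 12), (13, 8), (13, 10), (13, 13), (13, 15), (14, 8), (14, 10), (14, 13), (14, 15), (15, 11), (15, 12)]
Unfold 4 (reflect across v@8): 48 holes -> [(8, 3), (8, 4), (8, 11), (8, 12), (9, 0), (9, 2), (9, 5), (9, 7), (9, 8), (9, 10), (9, 13), (9, 15), (10, 0), (10, 2), (10, 5), (10, 7), (10, 8), (10, 10), (10, 13), (10, 15), (11, 3), (11, 4), (11, 11), (11, 12), (12, 3), (12, 4), (12, 11), (12, 12), (13, 0), (13, 2), (13, 5), (13, 7), (13, 8), (13, 10), (13, 13), (13, 15), (14, 0), (14, 2), (14, 5), (14, 7), (14, 8), (14, 10), (14, 13), (14, 15), (15, 3), (15, 4), (15, 11), (15, 12)]
Unfold 5 (reflect across h@8): 96 holes -> [(0, 3), (0, 4), (0, 11), (0, 12), (1, 0), (1, 2), (1, 5), (1, 7), (1, 8), (1, 10), (1, 13), (1, 15), (2, 0), (2, 2), (2, 5), (2, 7), (2, 8), (2, 10), (2, 13), (2, 15), (3, 3), (3, 4), (3, 11), (3, 12), (4, 3), (4, 4), (4, 11), (4, 12), (5, 0), (5, 2), (5, 5), (5, 7), (5, 8), (5, 10), (5, 13), (5, 15), (6, 0), (6, 2), (6, 5), (6, 7), (6, 8), (6, 10), (6, 13), (6, 15), (7, 3), (7, 4), (7, 11), (7, 12), (8, 3), (8, 4), (8, 11), (8, 12), (9, 0), (9, 2), (9, 5), (9, 7), (9, 8), (9, 10), (9, 13), (9, 15), (10, 0), (10, 2), (10, 5), (10, 7), (10, 8), (10, 10), (10, 13), (10, 15), (11, 3), (11, 4), (11, 11), (11, 12), (12, 3), (12, 4), (12, 11), (12, 12), (13, 0), (13, 2), (13, 5), (13, 7), (13, 8), (13, 10), (13, 13), (13, 15), (14, 0), (14, 2), (14, 5), (14, 7), (14, 8), (14, 10), (14, 13), (14, 15), (15, 3), (15, 4), (15, 11), (15, 12)]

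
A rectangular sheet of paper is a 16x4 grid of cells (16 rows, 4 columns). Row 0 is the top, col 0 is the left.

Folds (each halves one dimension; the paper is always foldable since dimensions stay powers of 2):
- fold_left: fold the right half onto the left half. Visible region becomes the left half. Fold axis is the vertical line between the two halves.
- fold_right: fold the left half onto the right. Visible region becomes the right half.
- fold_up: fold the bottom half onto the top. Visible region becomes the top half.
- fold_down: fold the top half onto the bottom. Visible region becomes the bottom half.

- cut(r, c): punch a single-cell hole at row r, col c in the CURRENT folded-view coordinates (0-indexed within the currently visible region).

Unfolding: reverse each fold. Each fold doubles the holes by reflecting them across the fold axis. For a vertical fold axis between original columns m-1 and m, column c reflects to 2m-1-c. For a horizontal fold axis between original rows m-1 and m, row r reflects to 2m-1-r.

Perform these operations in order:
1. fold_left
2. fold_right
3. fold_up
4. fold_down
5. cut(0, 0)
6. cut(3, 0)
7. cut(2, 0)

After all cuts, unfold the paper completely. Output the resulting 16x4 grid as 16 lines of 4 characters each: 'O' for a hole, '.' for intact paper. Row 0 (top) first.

Answer: OOOO
OOOO
....
OOOO
OOOO
....
OOOO
OOOO
OOOO
OOOO
....
OOOO
OOOO
....
OOOO
OOOO

Derivation:
Op 1 fold_left: fold axis v@2; visible region now rows[0,16) x cols[0,2) = 16x2
Op 2 fold_right: fold axis v@1; visible region now rows[0,16) x cols[1,2) = 16x1
Op 3 fold_up: fold axis h@8; visible region now rows[0,8) x cols[1,2) = 8x1
Op 4 fold_down: fold axis h@4; visible region now rows[4,8) x cols[1,2) = 4x1
Op 5 cut(0, 0): punch at orig (4,1); cuts so far [(4, 1)]; region rows[4,8) x cols[1,2) = 4x1
Op 6 cut(3, 0): punch at orig (7,1); cuts so far [(4, 1), (7, 1)]; region rows[4,8) x cols[1,2) = 4x1
Op 7 cut(2, 0): punch at orig (6,1); cuts so far [(4, 1), (6, 1), (7, 1)]; region rows[4,8) x cols[1,2) = 4x1
Unfold 1 (reflect across h@4): 6 holes -> [(0, 1), (1, 1), (3, 1), (4, 1), (6, 1), (7, 1)]
Unfold 2 (reflect across h@8): 12 holes -> [(0, 1), (1, 1), (3, 1), (4, 1), (6, 1), (7, 1), (8, 1), (9, 1), (11, 1), (12, 1), (14, 1), (15, 1)]
Unfold 3 (reflect across v@1): 24 holes -> [(0, 0), (0, 1), (1, 0), (1, 1), (3, 0), (3, 1), (4, 0), (4, 1), (6, 0), (6, 1), (7, 0), (7, 1), (8, 0), (8, 1), (9, 0), (9, 1), (11, 0), (11, 1), (12, 0), (12, 1), (14, 0), (14, 1), (15, 0), (15, 1)]
Unfold 4 (reflect across v@2): 48 holes -> [(0, 0), (0, 1), (0, 2), (0, 3), (1, 0), (1, 1), (1, 2), (1, 3), (3, 0), (3, 1), (3, 2), (3, 3), (4, 0), (4, 1), (4, 2), (4, 3), (6, 0), (6, 1), (6, 2), (6, 3), (7, 0), (7, 1), (7, 2), (7, 3), (8, 0), (8, 1), (8, 2), (8, 3), (9, 0), (9, 1), (9, 2), (9, 3), (11, 0), (11, 1), (11, 2), (11, 3), (12, 0), (12, 1), (12, 2), (12, 3), (14, 0), (14, 1), (14, 2), (14, 3), (15, 0), (15, 1), (15, 2), (15, 3)]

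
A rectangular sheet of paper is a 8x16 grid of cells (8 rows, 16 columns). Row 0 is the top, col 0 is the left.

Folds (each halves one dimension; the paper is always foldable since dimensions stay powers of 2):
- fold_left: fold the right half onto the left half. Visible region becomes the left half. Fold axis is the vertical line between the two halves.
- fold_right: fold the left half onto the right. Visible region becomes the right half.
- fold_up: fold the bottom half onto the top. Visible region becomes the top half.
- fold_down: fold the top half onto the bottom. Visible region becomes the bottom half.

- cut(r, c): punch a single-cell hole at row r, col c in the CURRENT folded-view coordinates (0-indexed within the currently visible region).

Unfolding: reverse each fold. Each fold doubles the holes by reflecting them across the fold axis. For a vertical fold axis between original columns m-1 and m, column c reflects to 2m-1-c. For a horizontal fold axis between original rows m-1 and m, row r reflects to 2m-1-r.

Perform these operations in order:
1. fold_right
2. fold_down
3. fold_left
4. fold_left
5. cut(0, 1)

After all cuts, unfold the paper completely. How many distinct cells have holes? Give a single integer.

Op 1 fold_right: fold axis v@8; visible region now rows[0,8) x cols[8,16) = 8x8
Op 2 fold_down: fold axis h@4; visible region now rows[4,8) x cols[8,16) = 4x8
Op 3 fold_left: fold axis v@12; visible region now rows[4,8) x cols[8,12) = 4x4
Op 4 fold_left: fold axis v@10; visible region now rows[4,8) x cols[8,10) = 4x2
Op 5 cut(0, 1): punch at orig (4,9); cuts so far [(4, 9)]; region rows[4,8) x cols[8,10) = 4x2
Unfold 1 (reflect across v@10): 2 holes -> [(4, 9), (4, 10)]
Unfold 2 (reflect across v@12): 4 holes -> [(4, 9), (4, 10), (4, 13), (4, 14)]
Unfold 3 (reflect across h@4): 8 holes -> [(3, 9), (3, 10), (3, 13), (3, 14), (4, 9), (4, 10), (4, 13), (4, 14)]
Unfold 4 (reflect across v@8): 16 holes -> [(3, 1), (3, 2), (3, 5), (3, 6), (3, 9), (3, 10), (3, 13), (3, 14), (4, 1), (4, 2), (4, 5), (4, 6), (4, 9), (4, 10), (4, 13), (4, 14)]

Answer: 16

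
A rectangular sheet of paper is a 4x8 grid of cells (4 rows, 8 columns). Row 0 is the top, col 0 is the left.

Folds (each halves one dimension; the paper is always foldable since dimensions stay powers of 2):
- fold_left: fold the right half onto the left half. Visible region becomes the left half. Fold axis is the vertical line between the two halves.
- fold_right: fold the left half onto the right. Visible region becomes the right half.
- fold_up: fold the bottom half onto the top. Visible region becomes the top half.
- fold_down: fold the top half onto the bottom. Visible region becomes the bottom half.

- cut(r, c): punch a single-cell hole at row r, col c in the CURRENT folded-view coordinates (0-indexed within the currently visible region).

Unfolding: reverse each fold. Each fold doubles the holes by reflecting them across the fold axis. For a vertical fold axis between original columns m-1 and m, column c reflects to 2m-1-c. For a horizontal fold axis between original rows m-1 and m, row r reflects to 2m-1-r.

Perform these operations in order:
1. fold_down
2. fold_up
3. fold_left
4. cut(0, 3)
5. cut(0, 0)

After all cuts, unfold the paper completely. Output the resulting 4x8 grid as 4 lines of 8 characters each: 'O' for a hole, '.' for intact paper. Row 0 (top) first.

Answer: O..OO..O
O..OO..O
O..OO..O
O..OO..O

Derivation:
Op 1 fold_down: fold axis h@2; visible region now rows[2,4) x cols[0,8) = 2x8
Op 2 fold_up: fold axis h@3; visible region now rows[2,3) x cols[0,8) = 1x8
Op 3 fold_left: fold axis v@4; visible region now rows[2,3) x cols[0,4) = 1x4
Op 4 cut(0, 3): punch at orig (2,3); cuts so far [(2, 3)]; region rows[2,3) x cols[0,4) = 1x4
Op 5 cut(0, 0): punch at orig (2,0); cuts so far [(2, 0), (2, 3)]; region rows[2,3) x cols[0,4) = 1x4
Unfold 1 (reflect across v@4): 4 holes -> [(2, 0), (2, 3), (2, 4), (2, 7)]
Unfold 2 (reflect across h@3): 8 holes -> [(2, 0), (2, 3), (2, 4), (2, 7), (3, 0), (3, 3), (3, 4), (3, 7)]
Unfold 3 (reflect across h@2): 16 holes -> [(0, 0), (0, 3), (0, 4), (0, 7), (1, 0), (1, 3), (1, 4), (1, 7), (2, 0), (2, 3), (2, 4), (2, 7), (3, 0), (3, 3), (3, 4), (3, 7)]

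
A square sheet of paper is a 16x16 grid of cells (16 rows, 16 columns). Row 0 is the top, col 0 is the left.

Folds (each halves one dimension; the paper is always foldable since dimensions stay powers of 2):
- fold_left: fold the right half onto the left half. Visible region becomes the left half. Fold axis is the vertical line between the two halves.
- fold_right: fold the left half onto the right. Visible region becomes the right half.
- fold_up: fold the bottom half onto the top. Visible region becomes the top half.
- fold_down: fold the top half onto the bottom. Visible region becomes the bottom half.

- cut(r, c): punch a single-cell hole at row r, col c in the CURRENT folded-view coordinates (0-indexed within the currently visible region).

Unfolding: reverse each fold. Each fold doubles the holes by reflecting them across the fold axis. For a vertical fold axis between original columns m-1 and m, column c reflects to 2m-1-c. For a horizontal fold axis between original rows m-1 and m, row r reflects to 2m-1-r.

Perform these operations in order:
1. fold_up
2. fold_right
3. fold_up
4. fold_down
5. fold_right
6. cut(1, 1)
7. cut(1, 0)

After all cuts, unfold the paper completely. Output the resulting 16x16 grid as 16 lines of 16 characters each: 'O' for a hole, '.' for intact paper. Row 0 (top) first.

Op 1 fold_up: fold axis h@8; visible region now rows[0,8) x cols[0,16) = 8x16
Op 2 fold_right: fold axis v@8; visible region now rows[0,8) x cols[8,16) = 8x8
Op 3 fold_up: fold axis h@4; visible region now rows[0,4) x cols[8,16) = 4x8
Op 4 fold_down: fold axis h@2; visible region now rows[2,4) x cols[8,16) = 2x8
Op 5 fold_right: fold axis v@12; visible region now rows[2,4) x cols[12,16) = 2x4
Op 6 cut(1, 1): punch at orig (3,13); cuts so far [(3, 13)]; region rows[2,4) x cols[12,16) = 2x4
Op 7 cut(1, 0): punch at orig (3,12); cuts so far [(3, 12), (3, 13)]; region rows[2,4) x cols[12,16) = 2x4
Unfold 1 (reflect across v@12): 4 holes -> [(3, 10), (3, 11), (3, 12), (3, 13)]
Unfold 2 (reflect across h@2): 8 holes -> [(0, 10), (0, 11), (0, 12), (0, 13), (3, 10), (3, 11), (3, 12), (3, 13)]
Unfold 3 (reflect across h@4): 16 holes -> [(0, 10), (0, 11), (0, 12), (0, 13), (3, 10), (3, 11), (3, 12), (3, 13), (4, 10), (4, 11), (4, 12), (4, 13), (7, 10), (7, 11), (7, 12), (7, 13)]
Unfold 4 (reflect across v@8): 32 holes -> [(0, 2), (0, 3), (0, 4), (0, 5), (0, 10), (0, 11), (0, 12), (0, 13), (3, 2), (3, 3), (3, 4), (3, 5), (3, 10), (3, 11), (3, 12), (3, 13), (4, 2), (4, 3), (4, 4), (4, 5), (4, 10), (4, 11), (4, 12), (4, 13), (7, 2), (7, 3), (7, 4), (7, 5), (7, 10), (7, 11), (7, 12), (7, 13)]
Unfold 5 (reflect across h@8): 64 holes -> [(0, 2), (0, 3), (0, 4), (0, 5), (0, 10), (0, 11), (0, 12), (0, 13), (3, 2), (3, 3), (3, 4), (3, 5), (3, 10), (3, 11), (3, 12), (3, 13), (4, 2), (4, 3), (4, 4), (4, 5), (4, 10), (4, 11), (4, 12), (4, 13), (7, 2), (7, 3), (7, 4), (7, 5), (7, 10), (7, 11), (7, 12), (7, 13), (8, 2), (8, 3), (8, 4), (8, 5), (8, 10), (8, 11), (8, 12), (8, 13), (11, 2), (11, 3), (11, 4), (11, 5), (11, 10), (11, 11), (11, 12), (11, 13), (12, 2), (12, 3), (12, 4), (12, 5), (12, 10), (12, 11), (12, 12), (12, 13), (15, 2), (15, 3), (15, 4), (15, 5), (15, 10), (15, 11), (15, 12), (15, 13)]

Answer: ..OOOO....OOOO..
................
................
..OOOO....OOOO..
..OOOO....OOOO..
................
................
..OOOO....OOOO..
..OOOO....OOOO..
................
................
..OOOO....OOOO..
..OOOO....OOOO..
................
................
..OOOO....OOOO..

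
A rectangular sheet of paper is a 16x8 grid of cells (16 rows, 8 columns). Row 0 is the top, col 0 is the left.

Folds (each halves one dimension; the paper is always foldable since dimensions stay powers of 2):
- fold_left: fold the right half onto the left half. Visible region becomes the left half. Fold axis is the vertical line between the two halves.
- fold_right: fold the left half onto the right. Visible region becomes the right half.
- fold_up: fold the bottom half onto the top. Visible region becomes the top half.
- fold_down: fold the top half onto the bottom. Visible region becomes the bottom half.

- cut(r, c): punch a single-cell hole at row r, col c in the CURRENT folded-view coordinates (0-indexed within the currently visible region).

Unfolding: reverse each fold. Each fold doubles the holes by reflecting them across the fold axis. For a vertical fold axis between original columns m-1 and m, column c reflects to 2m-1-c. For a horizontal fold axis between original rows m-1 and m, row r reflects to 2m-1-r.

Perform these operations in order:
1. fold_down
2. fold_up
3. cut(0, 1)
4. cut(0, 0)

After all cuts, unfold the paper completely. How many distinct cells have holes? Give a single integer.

Op 1 fold_down: fold axis h@8; visible region now rows[8,16) x cols[0,8) = 8x8
Op 2 fold_up: fold axis h@12; visible region now rows[8,12) x cols[0,8) = 4x8
Op 3 cut(0, 1): punch at orig (8,1); cuts so far [(8, 1)]; region rows[8,12) x cols[0,8) = 4x8
Op 4 cut(0, 0): punch at orig (8,0); cuts so far [(8, 0), (8, 1)]; region rows[8,12) x cols[0,8) = 4x8
Unfold 1 (reflect across h@12): 4 holes -> [(8, 0), (8, 1), (15, 0), (15, 1)]
Unfold 2 (reflect across h@8): 8 holes -> [(0, 0), (0, 1), (7, 0), (7, 1), (8, 0), (8, 1), (15, 0), (15, 1)]

Answer: 8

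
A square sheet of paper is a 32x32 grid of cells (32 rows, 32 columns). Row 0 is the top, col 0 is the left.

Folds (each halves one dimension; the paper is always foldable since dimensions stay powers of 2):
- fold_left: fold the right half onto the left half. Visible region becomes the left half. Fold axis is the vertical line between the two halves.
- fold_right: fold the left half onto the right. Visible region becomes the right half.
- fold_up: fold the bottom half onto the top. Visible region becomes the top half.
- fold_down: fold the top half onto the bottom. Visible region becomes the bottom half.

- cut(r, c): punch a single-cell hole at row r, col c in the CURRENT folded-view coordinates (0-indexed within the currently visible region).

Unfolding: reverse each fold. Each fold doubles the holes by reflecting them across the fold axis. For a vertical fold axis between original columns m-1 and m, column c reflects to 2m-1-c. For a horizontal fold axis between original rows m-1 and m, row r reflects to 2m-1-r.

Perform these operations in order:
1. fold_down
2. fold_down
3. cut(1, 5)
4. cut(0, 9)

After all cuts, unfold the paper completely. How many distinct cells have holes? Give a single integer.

Answer: 8

Derivation:
Op 1 fold_down: fold axis h@16; visible region now rows[16,32) x cols[0,32) = 16x32
Op 2 fold_down: fold axis h@24; visible region now rows[24,32) x cols[0,32) = 8x32
Op 3 cut(1, 5): punch at orig (25,5); cuts so far [(25, 5)]; region rows[24,32) x cols[0,32) = 8x32
Op 4 cut(0, 9): punch at orig (24,9); cuts so far [(24, 9), (25, 5)]; region rows[24,32) x cols[0,32) = 8x32
Unfold 1 (reflect across h@24): 4 holes -> [(22, 5), (23, 9), (24, 9), (25, 5)]
Unfold 2 (reflect across h@16): 8 holes -> [(6, 5), (7, 9), (8, 9), (9, 5), (22, 5), (23, 9), (24, 9), (25, 5)]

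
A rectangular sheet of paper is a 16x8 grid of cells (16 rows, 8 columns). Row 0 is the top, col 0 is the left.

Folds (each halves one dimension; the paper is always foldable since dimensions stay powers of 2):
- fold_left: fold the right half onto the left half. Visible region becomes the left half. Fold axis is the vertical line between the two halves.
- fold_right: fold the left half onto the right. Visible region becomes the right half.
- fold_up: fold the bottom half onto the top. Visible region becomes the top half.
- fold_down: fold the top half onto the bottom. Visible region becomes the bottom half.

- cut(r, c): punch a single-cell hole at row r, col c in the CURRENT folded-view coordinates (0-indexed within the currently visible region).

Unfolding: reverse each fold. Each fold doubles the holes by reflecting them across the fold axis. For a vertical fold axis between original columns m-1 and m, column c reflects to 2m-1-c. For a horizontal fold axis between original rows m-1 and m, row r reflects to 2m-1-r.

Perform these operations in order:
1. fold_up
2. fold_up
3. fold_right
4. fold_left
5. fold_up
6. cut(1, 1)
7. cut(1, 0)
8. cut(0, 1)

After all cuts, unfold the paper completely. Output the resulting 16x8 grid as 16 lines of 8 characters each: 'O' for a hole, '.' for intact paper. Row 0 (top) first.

Answer: .OO..OO.
OOOOOOOO
OOOOOOOO
.OO..OO.
.OO..OO.
OOOOOOOO
OOOOOOOO
.OO..OO.
.OO..OO.
OOOOOOOO
OOOOOOOO
.OO..OO.
.OO..OO.
OOOOOOOO
OOOOOOOO
.OO..OO.

Derivation:
Op 1 fold_up: fold axis h@8; visible region now rows[0,8) x cols[0,8) = 8x8
Op 2 fold_up: fold axis h@4; visible region now rows[0,4) x cols[0,8) = 4x8
Op 3 fold_right: fold axis v@4; visible region now rows[0,4) x cols[4,8) = 4x4
Op 4 fold_left: fold axis v@6; visible region now rows[0,4) x cols[4,6) = 4x2
Op 5 fold_up: fold axis h@2; visible region now rows[0,2) x cols[4,6) = 2x2
Op 6 cut(1, 1): punch at orig (1,5); cuts so far [(1, 5)]; region rows[0,2) x cols[4,6) = 2x2
Op 7 cut(1, 0): punch at orig (1,4); cuts so far [(1, 4), (1, 5)]; region rows[0,2) x cols[4,6) = 2x2
Op 8 cut(0, 1): punch at orig (0,5); cuts so far [(0, 5), (1, 4), (1, 5)]; region rows[0,2) x cols[4,6) = 2x2
Unfold 1 (reflect across h@2): 6 holes -> [(0, 5), (1, 4), (1, 5), (2, 4), (2, 5), (3, 5)]
Unfold 2 (reflect across v@6): 12 holes -> [(0, 5), (0, 6), (1, 4), (1, 5), (1, 6), (1, 7), (2, 4), (2, 5), (2, 6), (2, 7), (3, 5), (3, 6)]
Unfold 3 (reflect across v@4): 24 holes -> [(0, 1), (0, 2), (0, 5), (0, 6), (1, 0), (1, 1), (1, 2), (1, 3), (1, 4), (1, 5), (1, 6), (1, 7), (2, 0), (2, 1), (2, 2), (2, 3), (2, 4), (2, 5), (2, 6), (2, 7), (3, 1), (3, 2), (3, 5), (3, 6)]
Unfold 4 (reflect across h@4): 48 holes -> [(0, 1), (0, 2), (0, 5), (0, 6), (1, 0), (1, 1), (1, 2), (1, 3), (1, 4), (1, 5), (1, 6), (1, 7), (2, 0), (2, 1), (2, 2), (2, 3), (2, 4), (2, 5), (2, 6), (2, 7), (3, 1), (3, 2), (3, 5), (3, 6), (4, 1), (4, 2), (4, 5), (4, 6), (5, 0), (5, 1), (5, 2), (5, 3), (5, 4), (5, 5), (5, 6), (5, 7), (6, 0), (6, 1), (6, 2), (6, 3), (6, 4), (6, 5), (6, 6), (6, 7), (7, 1), (7, 2), (7, 5), (7, 6)]
Unfold 5 (reflect across h@8): 96 holes -> [(0, 1), (0, 2), (0, 5), (0, 6), (1, 0), (1, 1), (1, 2), (1, 3), (1, 4), (1, 5), (1, 6), (1, 7), (2, 0), (2, 1), (2, 2), (2, 3), (2, 4), (2, 5), (2, 6), (2, 7), (3, 1), (3, 2), (3, 5), (3, 6), (4, 1), (4, 2), (4, 5), (4, 6), (5, 0), (5, 1), (5, 2), (5, 3), (5, 4), (5, 5), (5, 6), (5, 7), (6, 0), (6, 1), (6, 2), (6, 3), (6, 4), (6, 5), (6, 6), (6, 7), (7, 1), (7, 2), (7, 5), (7, 6), (8, 1), (8, 2), (8, 5), (8, 6), (9, 0), (9, 1), (9, 2), (9, 3), (9, 4), (9, 5), (9, 6), (9, 7), (10, 0), (10, 1), (10, 2), (10, 3), (10, 4), (10, 5), (10, 6), (10, 7), (11, 1), (11, 2), (11, 5), (11, 6), (12, 1), (12, 2), (12, 5), (12, 6), (13, 0), (13, 1), (13, 2), (13, 3), (13, 4), (13, 5), (13, 6), (13, 7), (14, 0), (14, 1), (14, 2), (14, 3), (14, 4), (14, 5), (14, 6), (14, 7), (15, 1), (15, 2), (15, 5), (15, 6)]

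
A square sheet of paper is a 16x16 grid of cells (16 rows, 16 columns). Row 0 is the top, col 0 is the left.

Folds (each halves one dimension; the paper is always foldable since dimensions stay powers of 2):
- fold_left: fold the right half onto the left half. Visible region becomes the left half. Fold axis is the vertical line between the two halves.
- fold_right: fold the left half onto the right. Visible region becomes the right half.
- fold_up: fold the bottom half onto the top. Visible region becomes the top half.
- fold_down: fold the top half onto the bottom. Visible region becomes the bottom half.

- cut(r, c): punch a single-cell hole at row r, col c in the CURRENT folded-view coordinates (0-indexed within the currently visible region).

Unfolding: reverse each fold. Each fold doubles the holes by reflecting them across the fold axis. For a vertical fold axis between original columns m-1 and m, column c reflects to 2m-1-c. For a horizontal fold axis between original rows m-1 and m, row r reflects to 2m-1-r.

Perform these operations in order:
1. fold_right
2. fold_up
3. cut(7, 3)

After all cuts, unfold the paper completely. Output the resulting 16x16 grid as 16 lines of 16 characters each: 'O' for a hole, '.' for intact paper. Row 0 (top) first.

Op 1 fold_right: fold axis v@8; visible region now rows[0,16) x cols[8,16) = 16x8
Op 2 fold_up: fold axis h@8; visible region now rows[0,8) x cols[8,16) = 8x8
Op 3 cut(7, 3): punch at orig (7,11); cuts so far [(7, 11)]; region rows[0,8) x cols[8,16) = 8x8
Unfold 1 (reflect across h@8): 2 holes -> [(7, 11), (8, 11)]
Unfold 2 (reflect across v@8): 4 holes -> [(7, 4), (7, 11), (8, 4), (8, 11)]

Answer: ................
................
................
................
................
................
................
....O......O....
....O......O....
................
................
................
................
................
................
................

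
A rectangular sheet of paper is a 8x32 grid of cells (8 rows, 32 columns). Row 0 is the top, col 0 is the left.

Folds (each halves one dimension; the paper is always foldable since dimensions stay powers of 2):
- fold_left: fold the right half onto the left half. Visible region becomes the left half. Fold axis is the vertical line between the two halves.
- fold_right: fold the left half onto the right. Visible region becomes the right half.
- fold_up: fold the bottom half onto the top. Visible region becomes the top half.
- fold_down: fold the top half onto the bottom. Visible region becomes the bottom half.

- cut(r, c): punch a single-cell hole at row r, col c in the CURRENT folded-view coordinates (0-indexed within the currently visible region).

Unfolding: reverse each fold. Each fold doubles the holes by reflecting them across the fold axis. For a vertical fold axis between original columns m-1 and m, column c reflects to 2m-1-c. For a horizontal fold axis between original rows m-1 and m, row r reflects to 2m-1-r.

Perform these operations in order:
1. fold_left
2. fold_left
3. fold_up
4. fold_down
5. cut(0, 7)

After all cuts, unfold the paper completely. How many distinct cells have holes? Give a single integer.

Answer: 16

Derivation:
Op 1 fold_left: fold axis v@16; visible region now rows[0,8) x cols[0,16) = 8x16
Op 2 fold_left: fold axis v@8; visible region now rows[0,8) x cols[0,8) = 8x8
Op 3 fold_up: fold axis h@4; visible region now rows[0,4) x cols[0,8) = 4x8
Op 4 fold_down: fold axis h@2; visible region now rows[2,4) x cols[0,8) = 2x8
Op 5 cut(0, 7): punch at orig (2,7); cuts so far [(2, 7)]; region rows[2,4) x cols[0,8) = 2x8
Unfold 1 (reflect across h@2): 2 holes -> [(1, 7), (2, 7)]
Unfold 2 (reflect across h@4): 4 holes -> [(1, 7), (2, 7), (5, 7), (6, 7)]
Unfold 3 (reflect across v@8): 8 holes -> [(1, 7), (1, 8), (2, 7), (2, 8), (5, 7), (5, 8), (6, 7), (6, 8)]
Unfold 4 (reflect across v@16): 16 holes -> [(1, 7), (1, 8), (1, 23), (1, 24), (2, 7), (2, 8), (2, 23), (2, 24), (5, 7), (5, 8), (5, 23), (5, 24), (6, 7), (6, 8), (6, 23), (6, 24)]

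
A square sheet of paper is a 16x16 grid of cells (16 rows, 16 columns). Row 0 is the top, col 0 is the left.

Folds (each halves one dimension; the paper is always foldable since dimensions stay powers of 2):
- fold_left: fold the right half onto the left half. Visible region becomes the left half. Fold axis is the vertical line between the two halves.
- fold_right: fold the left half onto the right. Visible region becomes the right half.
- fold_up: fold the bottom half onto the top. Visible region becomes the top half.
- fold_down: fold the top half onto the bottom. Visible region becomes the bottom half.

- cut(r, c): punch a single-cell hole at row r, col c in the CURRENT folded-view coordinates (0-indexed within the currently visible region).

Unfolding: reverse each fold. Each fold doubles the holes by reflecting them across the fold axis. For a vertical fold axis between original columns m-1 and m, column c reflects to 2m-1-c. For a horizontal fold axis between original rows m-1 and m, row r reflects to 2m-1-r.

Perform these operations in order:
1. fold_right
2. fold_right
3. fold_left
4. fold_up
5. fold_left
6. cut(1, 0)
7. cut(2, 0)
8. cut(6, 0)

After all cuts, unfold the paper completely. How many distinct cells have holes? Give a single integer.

Answer: 96

Derivation:
Op 1 fold_right: fold axis v@8; visible region now rows[0,16) x cols[8,16) = 16x8
Op 2 fold_right: fold axis v@12; visible region now rows[0,16) x cols[12,16) = 16x4
Op 3 fold_left: fold axis v@14; visible region now rows[0,16) x cols[12,14) = 16x2
Op 4 fold_up: fold axis h@8; visible region now rows[0,8) x cols[12,14) = 8x2
Op 5 fold_left: fold axis v@13; visible region now rows[0,8) x cols[12,13) = 8x1
Op 6 cut(1, 0): punch at orig (1,12); cuts so far [(1, 12)]; region rows[0,8) x cols[12,13) = 8x1
Op 7 cut(2, 0): punch at orig (2,12); cuts so far [(1, 12), (2, 12)]; region rows[0,8) x cols[12,13) = 8x1
Op 8 cut(6, 0): punch at orig (6,12); cuts so far [(1, 12), (2, 12), (6, 12)]; region rows[0,8) x cols[12,13) = 8x1
Unfold 1 (reflect across v@13): 6 holes -> [(1, 12), (1, 13), (2, 12), (2, 13), (6, 12), (6, 13)]
Unfold 2 (reflect across h@8): 12 holes -> [(1, 12), (1, 13), (2, 12), (2, 13), (6, 12), (6, 13), (9, 12), (9, 13), (13, 12), (13, 13), (14, 12), (14, 13)]
Unfold 3 (reflect across v@14): 24 holes -> [(1, 12), (1, 13), (1, 14), (1, 15), (2, 12), (2, 13), (2, 14), (2, 15), (6, 12), (6, 13), (6, 14), (6, 15), (9, 12), (9, 13), (9, 14), (9, 15), (13, 12), (13, 13), (13, 14), (13, 15), (14, 12), (14, 13), (14, 14), (14, 15)]
Unfold 4 (reflect across v@12): 48 holes -> [(1, 8), (1, 9), (1, 10), (1, 11), (1, 12), (1, 13), (1, 14), (1, 15), (2, 8), (2, 9), (2, 10), (2, 11), (2, 12), (2, 13), (2, 14), (2, 15), (6, 8), (6, 9), (6, 10), (6, 11), (6, 12), (6, 13), (6, 14), (6, 15), (9, 8), (9, 9), (9, 10), (9, 11), (9, 12), (9, 13), (9, 14), (9, 15), (13, 8), (13, 9), (13, 10), (13, 11), (13, 12), (13, 13), (13, 14), (13, 15), (14, 8), (14, 9), (14, 10), (14, 11), (14, 12), (14, 13), (14, 14), (14, 15)]
Unfold 5 (reflect across v@8): 96 holes -> [(1, 0), (1, 1), (1, 2), (1, 3), (1, 4), (1, 5), (1, 6), (1, 7), (1, 8), (1, 9), (1, 10), (1, 11), (1, 12), (1, 13), (1, 14), (1, 15), (2, 0), (2, 1), (2, 2), (2, 3), (2, 4), (2, 5), (2, 6), (2, 7), (2, 8), (2, 9), (2, 10), (2, 11), (2, 12), (2, 13), (2, 14), (2, 15), (6, 0), (6, 1), (6, 2), (6, 3), (6, 4), (6, 5), (6, 6), (6, 7), (6, 8), (6, 9), (6, 10), (6, 11), (6, 12), (6, 13), (6, 14), (6, 15), (9, 0), (9, 1), (9, 2), (9, 3), (9, 4), (9, 5), (9, 6), (9, 7), (9, 8), (9, 9), (9, 10), (9, 11), (9, 12), (9, 13), (9, 14), (9, 15), (13, 0), (13, 1), (13, 2), (13, 3), (13, 4), (13, 5), (13, 6), (13, 7), (13, 8), (13, 9), (13, 10), (13, 11), (13, 12), (13, 13), (13, 14), (13, 15), (14, 0), (14, 1), (14, 2), (14, 3), (14, 4), (14, 5), (14, 6), (14, 7), (14, 8), (14, 9), (14, 10), (14, 11), (14, 12), (14, 13), (14, 14), (14, 15)]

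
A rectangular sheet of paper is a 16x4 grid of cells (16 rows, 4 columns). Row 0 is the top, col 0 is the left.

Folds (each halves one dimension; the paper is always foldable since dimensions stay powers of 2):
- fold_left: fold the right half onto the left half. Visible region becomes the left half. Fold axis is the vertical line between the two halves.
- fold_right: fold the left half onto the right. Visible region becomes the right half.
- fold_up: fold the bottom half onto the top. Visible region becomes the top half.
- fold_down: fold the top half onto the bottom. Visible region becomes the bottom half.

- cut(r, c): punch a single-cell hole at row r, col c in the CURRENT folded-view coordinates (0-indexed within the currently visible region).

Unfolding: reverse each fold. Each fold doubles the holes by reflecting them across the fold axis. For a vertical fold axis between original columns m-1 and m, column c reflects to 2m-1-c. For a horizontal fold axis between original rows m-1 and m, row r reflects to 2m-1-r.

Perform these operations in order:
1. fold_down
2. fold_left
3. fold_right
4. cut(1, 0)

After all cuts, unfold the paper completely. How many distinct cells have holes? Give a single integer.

Answer: 8

Derivation:
Op 1 fold_down: fold axis h@8; visible region now rows[8,16) x cols[0,4) = 8x4
Op 2 fold_left: fold axis v@2; visible region now rows[8,16) x cols[0,2) = 8x2
Op 3 fold_right: fold axis v@1; visible region now rows[8,16) x cols[1,2) = 8x1
Op 4 cut(1, 0): punch at orig (9,1); cuts so far [(9, 1)]; region rows[8,16) x cols[1,2) = 8x1
Unfold 1 (reflect across v@1): 2 holes -> [(9, 0), (9, 1)]
Unfold 2 (reflect across v@2): 4 holes -> [(9, 0), (9, 1), (9, 2), (9, 3)]
Unfold 3 (reflect across h@8): 8 holes -> [(6, 0), (6, 1), (6, 2), (6, 3), (9, 0), (9, 1), (9, 2), (9, 3)]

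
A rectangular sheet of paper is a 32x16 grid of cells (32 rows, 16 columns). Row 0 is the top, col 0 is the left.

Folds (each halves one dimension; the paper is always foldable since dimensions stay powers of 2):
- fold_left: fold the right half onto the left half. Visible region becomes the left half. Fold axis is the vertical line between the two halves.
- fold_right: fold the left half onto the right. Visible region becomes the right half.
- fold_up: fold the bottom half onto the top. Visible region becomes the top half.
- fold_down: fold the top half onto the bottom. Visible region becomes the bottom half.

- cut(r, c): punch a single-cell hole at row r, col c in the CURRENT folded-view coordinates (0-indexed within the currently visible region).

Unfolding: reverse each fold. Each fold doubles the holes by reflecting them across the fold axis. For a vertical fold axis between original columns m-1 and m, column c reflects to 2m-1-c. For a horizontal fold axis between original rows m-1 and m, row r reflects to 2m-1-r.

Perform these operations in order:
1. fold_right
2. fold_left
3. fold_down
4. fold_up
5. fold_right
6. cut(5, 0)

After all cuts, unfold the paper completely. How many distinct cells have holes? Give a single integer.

Answer: 32

Derivation:
Op 1 fold_right: fold axis v@8; visible region now rows[0,32) x cols[8,16) = 32x8
Op 2 fold_left: fold axis v@12; visible region now rows[0,32) x cols[8,12) = 32x4
Op 3 fold_down: fold axis h@16; visible region now rows[16,32) x cols[8,12) = 16x4
Op 4 fold_up: fold axis h@24; visible region now rows[16,24) x cols[8,12) = 8x4
Op 5 fold_right: fold axis v@10; visible region now rows[16,24) x cols[10,12) = 8x2
Op 6 cut(5, 0): punch at orig (21,10); cuts so far [(21, 10)]; region rows[16,24) x cols[10,12) = 8x2
Unfold 1 (reflect across v@10): 2 holes -> [(21, 9), (21, 10)]
Unfold 2 (reflect across h@24): 4 holes -> [(21, 9), (21, 10), (26, 9), (26, 10)]
Unfold 3 (reflect across h@16): 8 holes -> [(5, 9), (5, 10), (10, 9), (10, 10), (21, 9), (21, 10), (26, 9), (26, 10)]
Unfold 4 (reflect across v@12): 16 holes -> [(5, 9), (5, 10), (5, 13), (5, 14), (10, 9), (10, 10), (10, 13), (10, 14), (21, 9), (21, 10), (21, 13), (21, 14), (26, 9), (26, 10), (26, 13), (26, 14)]
Unfold 5 (reflect across v@8): 32 holes -> [(5, 1), (5, 2), (5, 5), (5, 6), (5, 9), (5, 10), (5, 13), (5, 14), (10, 1), (10, 2), (10, 5), (10, 6), (10, 9), (10, 10), (10, 13), (10, 14), (21, 1), (21, 2), (21, 5), (21, 6), (21, 9), (21, 10), (21, 13), (21, 14), (26, 1), (26, 2), (26, 5), (26, 6), (26, 9), (26, 10), (26, 13), (26, 14)]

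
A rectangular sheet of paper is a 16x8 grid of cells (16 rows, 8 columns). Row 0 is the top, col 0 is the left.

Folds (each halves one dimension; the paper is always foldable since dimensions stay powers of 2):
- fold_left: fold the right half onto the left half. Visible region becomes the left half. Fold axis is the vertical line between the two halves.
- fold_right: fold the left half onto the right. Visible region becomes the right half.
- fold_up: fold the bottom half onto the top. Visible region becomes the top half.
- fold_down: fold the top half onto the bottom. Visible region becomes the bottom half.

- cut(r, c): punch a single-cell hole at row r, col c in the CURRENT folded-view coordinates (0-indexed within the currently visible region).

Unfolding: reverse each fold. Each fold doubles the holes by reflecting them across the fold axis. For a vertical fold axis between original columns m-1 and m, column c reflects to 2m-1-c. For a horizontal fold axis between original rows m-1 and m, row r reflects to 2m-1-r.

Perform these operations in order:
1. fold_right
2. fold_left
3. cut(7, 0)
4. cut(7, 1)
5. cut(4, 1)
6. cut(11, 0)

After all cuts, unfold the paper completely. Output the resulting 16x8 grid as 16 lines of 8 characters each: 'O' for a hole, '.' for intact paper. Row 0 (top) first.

Op 1 fold_right: fold axis v@4; visible region now rows[0,16) x cols[4,8) = 16x4
Op 2 fold_left: fold axis v@6; visible region now rows[0,16) x cols[4,6) = 16x2
Op 3 cut(7, 0): punch at orig (7,4); cuts so far [(7, 4)]; region rows[0,16) x cols[4,6) = 16x2
Op 4 cut(7, 1): punch at orig (7,5); cuts so far [(7, 4), (7, 5)]; region rows[0,16) x cols[4,6) = 16x2
Op 5 cut(4, 1): punch at orig (4,5); cuts so far [(4, 5), (7, 4), (7, 5)]; region rows[0,16) x cols[4,6) = 16x2
Op 6 cut(11, 0): punch at orig (11,4); cuts so far [(4, 5), (7, 4), (7, 5), (11, 4)]; region rows[0,16) x cols[4,6) = 16x2
Unfold 1 (reflect across v@6): 8 holes -> [(4, 5), (4, 6), (7, 4), (7, 5), (7, 6), (7, 7), (11, 4), (11, 7)]
Unfold 2 (reflect across v@4): 16 holes -> [(4, 1), (4, 2), (4, 5), (4, 6), (7, 0), (7, 1), (7, 2), (7, 3), (7, 4), (7, 5), (7, 6), (7, 7), (11, 0), (11, 3), (11, 4), (11, 7)]

Answer: ........
........
........
........
.OO..OO.
........
........
OOOOOOOO
........
........
........
O..OO..O
........
........
........
........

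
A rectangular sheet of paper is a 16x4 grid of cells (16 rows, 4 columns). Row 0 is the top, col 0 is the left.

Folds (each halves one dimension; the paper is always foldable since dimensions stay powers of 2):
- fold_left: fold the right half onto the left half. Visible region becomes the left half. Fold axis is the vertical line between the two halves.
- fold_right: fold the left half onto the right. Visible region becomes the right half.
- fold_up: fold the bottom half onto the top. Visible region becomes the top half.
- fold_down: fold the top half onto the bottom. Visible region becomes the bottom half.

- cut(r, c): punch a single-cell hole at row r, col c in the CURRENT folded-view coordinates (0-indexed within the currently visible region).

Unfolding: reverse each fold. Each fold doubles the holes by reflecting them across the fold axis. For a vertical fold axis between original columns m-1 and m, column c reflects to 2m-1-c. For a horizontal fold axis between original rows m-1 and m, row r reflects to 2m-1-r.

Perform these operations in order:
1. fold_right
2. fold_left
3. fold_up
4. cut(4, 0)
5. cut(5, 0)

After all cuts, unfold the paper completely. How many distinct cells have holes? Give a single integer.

Op 1 fold_right: fold axis v@2; visible region now rows[0,16) x cols[2,4) = 16x2
Op 2 fold_left: fold axis v@3; visible region now rows[0,16) x cols[2,3) = 16x1
Op 3 fold_up: fold axis h@8; visible region now rows[0,8) x cols[2,3) = 8x1
Op 4 cut(4, 0): punch at orig (4,2); cuts so far [(4, 2)]; region rows[0,8) x cols[2,3) = 8x1
Op 5 cut(5, 0): punch at orig (5,2); cuts so far [(4, 2), (5, 2)]; region rows[0,8) x cols[2,3) = 8x1
Unfold 1 (reflect across h@8): 4 holes -> [(4, 2), (5, 2), (10, 2), (11, 2)]
Unfold 2 (reflect across v@3): 8 holes -> [(4, 2), (4, 3), (5, 2), (5, 3), (10, 2), (10, 3), (11, 2), (11, 3)]
Unfold 3 (reflect across v@2): 16 holes -> [(4, 0), (4, 1), (4, 2), (4, 3), (5, 0), (5, 1), (5, 2), (5, 3), (10, 0), (10, 1), (10, 2), (10, 3), (11, 0), (11, 1), (11, 2), (11, 3)]

Answer: 16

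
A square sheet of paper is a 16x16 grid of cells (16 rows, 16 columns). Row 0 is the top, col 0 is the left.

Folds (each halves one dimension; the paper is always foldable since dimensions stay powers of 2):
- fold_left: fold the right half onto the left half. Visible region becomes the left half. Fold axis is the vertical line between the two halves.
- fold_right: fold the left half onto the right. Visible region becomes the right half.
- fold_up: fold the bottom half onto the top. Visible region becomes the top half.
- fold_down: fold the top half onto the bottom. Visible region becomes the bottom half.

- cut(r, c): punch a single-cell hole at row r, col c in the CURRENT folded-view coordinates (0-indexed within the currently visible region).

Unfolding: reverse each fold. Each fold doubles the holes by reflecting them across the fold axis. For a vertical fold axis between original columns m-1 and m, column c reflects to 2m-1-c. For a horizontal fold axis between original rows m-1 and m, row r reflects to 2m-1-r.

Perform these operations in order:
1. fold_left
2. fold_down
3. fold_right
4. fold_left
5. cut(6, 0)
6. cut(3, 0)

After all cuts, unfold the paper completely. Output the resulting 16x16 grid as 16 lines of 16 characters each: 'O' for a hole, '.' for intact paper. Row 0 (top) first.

Answer: ................
O..OO..OO..OO..O
................
................
O..OO..OO..OO..O
................
................
................
................
................
................
O..OO..OO..OO..O
................
................
O..OO..OO..OO..O
................

Derivation:
Op 1 fold_left: fold axis v@8; visible region now rows[0,16) x cols[0,8) = 16x8
Op 2 fold_down: fold axis h@8; visible region now rows[8,16) x cols[0,8) = 8x8
Op 3 fold_right: fold axis v@4; visible region now rows[8,16) x cols[4,8) = 8x4
Op 4 fold_left: fold axis v@6; visible region now rows[8,16) x cols[4,6) = 8x2
Op 5 cut(6, 0): punch at orig (14,4); cuts so far [(14, 4)]; region rows[8,16) x cols[4,6) = 8x2
Op 6 cut(3, 0): punch at orig (11,4); cuts so far [(11, 4), (14, 4)]; region rows[8,16) x cols[4,6) = 8x2
Unfold 1 (reflect across v@6): 4 holes -> [(11, 4), (11, 7), (14, 4), (14, 7)]
Unfold 2 (reflect across v@4): 8 holes -> [(11, 0), (11, 3), (11, 4), (11, 7), (14, 0), (14, 3), (14, 4), (14, 7)]
Unfold 3 (reflect across h@8): 16 holes -> [(1, 0), (1, 3), (1, 4), (1, 7), (4, 0), (4, 3), (4, 4), (4, 7), (11, 0), (11, 3), (11, 4), (11, 7), (14, 0), (14, 3), (14, 4), (14, 7)]
Unfold 4 (reflect across v@8): 32 holes -> [(1, 0), (1, 3), (1, 4), (1, 7), (1, 8), (1, 11), (1, 12), (1, 15), (4, 0), (4, 3), (4, 4), (4, 7), (4, 8), (4, 11), (4, 12), (4, 15), (11, 0), (11, 3), (11, 4), (11, 7), (11, 8), (11, 11), (11, 12), (11, 15), (14, 0), (14, 3), (14, 4), (14, 7), (14, 8), (14, 11), (14, 12), (14, 15)]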